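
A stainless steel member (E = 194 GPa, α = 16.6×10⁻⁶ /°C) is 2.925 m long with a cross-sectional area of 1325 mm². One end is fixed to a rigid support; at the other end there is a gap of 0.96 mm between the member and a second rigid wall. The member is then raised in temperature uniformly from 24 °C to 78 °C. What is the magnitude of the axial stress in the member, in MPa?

σ ≈ 110 MPa (compressive)

Free thermal elongation = αΔT L = 16.6×10⁻⁶ × 54 × 2925 = 2.622 mm.
After closing the 0.96 mm clearance, 2.622 − 0.96 = 1.662 mm of expansion remains to be suppressed by the wall.
That suppressed elongation corresponds to σ = E·Δ/L = 194×10³ × 1.662/2925 = 110.2 MPa.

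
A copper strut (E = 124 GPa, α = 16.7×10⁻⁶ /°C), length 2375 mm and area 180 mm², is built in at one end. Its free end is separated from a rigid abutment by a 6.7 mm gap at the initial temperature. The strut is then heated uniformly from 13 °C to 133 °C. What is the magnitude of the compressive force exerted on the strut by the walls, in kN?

P ≈ 0 kN

If the wall were absent the strut would grow by αΔT L = 16.7×10⁻⁶ × 120 × 2375 = 4.759 mm.
This is smaller than the 6.7 mm clearance, so the strut expands freely without reaching the stop — the stress is zero.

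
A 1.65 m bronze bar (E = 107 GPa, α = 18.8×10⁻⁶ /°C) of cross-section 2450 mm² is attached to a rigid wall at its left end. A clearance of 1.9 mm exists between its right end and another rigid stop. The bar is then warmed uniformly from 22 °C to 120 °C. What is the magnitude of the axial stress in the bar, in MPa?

Unrestrained expansion: δ_free = αΔT L = 18.8×10⁻⁶ × 98 × 1650 = 3.04 mm.
The gap closes (δ_free > 1.9 mm) and the wall then resists a further 3.04 − 1.9 = 1.14 mm of expansion.
Compatibility: PL/(AE) = 1.14 mm, so σ = P/A = E × (1.14/1650) = 73.92 MPa.

σ ≈ 73.9 MPa (compressive)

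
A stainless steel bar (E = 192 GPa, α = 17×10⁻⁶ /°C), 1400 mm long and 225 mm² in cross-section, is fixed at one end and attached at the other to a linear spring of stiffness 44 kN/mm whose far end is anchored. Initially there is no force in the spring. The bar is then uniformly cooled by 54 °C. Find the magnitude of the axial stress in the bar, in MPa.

σ ≈ 104 MPa (tensile)

Free thermal contraction: δ_free = αΔT L = 17×10⁻⁶ × 54 × 1400 = 1.285 mm.
Let P be the tensile force in the spring. The bar extends elastically by PL/(AE) and the spring stretches by P/k; together these equal δ_free.
So P = δ_free / [L/(AE) + 1/k] = 1.285 / [ 1400/(225×192×10³) + 1/(44×10³) ].
P = 1.285 / 5.513×10⁻⁵ = 23310 N.
σ = P/A = 23310/225 = 103.6 MPa.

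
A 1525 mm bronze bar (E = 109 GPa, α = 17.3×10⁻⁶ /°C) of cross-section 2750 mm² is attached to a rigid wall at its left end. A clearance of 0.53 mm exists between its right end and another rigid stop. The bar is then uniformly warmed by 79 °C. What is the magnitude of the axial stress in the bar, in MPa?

If the wall were absent the bar would grow by αΔT L = 17.3×10⁻⁶ × 79 × 1525 = 2.084 mm.
After closing the 0.53 mm clearance, 2.084 − 0.53 = 1.554 mm of expansion remains to be suppressed by the wall.
So σ = E(δ_free − g)/L = 109×10³ × 1.554/1525 = 111.1 MPa.

σ ≈ 111 MPa (compressive)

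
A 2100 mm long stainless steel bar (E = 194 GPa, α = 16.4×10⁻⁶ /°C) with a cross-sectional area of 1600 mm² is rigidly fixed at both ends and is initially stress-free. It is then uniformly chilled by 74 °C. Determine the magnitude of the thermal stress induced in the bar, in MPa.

Because both ends are immovable the net strain is zero, and the suppressed thermal strain is αΔT = 16.4×10⁻⁶ × 74 = 1213.6×10⁻⁶.
The stress required to suppress this strain is σ = Eε = 194×10³ × 1213.6×10⁻⁶ = 235.4 MPa, tensile since the bar is trying to contract.

σ ≈ 235 MPa (tensile)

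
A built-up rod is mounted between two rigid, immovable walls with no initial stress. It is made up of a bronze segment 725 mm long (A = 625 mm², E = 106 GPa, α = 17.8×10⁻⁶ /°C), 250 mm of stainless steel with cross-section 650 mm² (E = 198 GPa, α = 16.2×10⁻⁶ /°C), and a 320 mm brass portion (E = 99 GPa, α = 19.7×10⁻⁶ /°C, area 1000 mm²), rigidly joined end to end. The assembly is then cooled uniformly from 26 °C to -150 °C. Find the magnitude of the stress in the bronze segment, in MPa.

With the walls removed the bar would change length by δ_free = Σ αᵢΔT Lᵢ = 17.8×10⁻⁶×176×725 + 16.2×10⁻⁶×176×250 + 19.7×10⁻⁶×176×320 = 4.094 mm.
Since the ends are fixed, an axial force P builds up, equal in every segment, with P · Σ Lᵢ/(AᵢEᵢ) = δ_free.
The series flexibility is Σ Lᵢ/(AᵢEᵢ) = 725/(625×106×10³) + 250/(650×198×10³) + 320/(1000×99×10³) = 1.612×10⁻⁵ mm/N.
P = 4.094 / 1.612×10⁻⁵ = 254000 N = 254 kN, tensile.
σ_{bronze} = P / A = 254000 / 625 = 406.4 MPa.

σ ≈ 406 MPa (tensile)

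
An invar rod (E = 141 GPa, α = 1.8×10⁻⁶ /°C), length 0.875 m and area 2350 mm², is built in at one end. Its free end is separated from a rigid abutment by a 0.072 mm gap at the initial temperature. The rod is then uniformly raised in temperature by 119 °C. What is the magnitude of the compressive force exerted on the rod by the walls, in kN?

If the wall were absent the rod would grow by αΔT L = 1.8×10⁻⁶ × 119 × 875 = 0.1874 mm.
This exceeds the 0.072 mm gap, so the wall pushes back. The portion of expansion that must be recovered elastically is δ_free − gap = 0.1874 − 0.072 = 0.1154 mm.
Compatibility: PL/(AE) = 0.1154 mm, so σ = P/A = E × (0.1154/875) = 18.6 MPa.
Force on the wall = σA = 18.6 × 2350 mm² = 43.71 kN.

P ≈ 43.7 kN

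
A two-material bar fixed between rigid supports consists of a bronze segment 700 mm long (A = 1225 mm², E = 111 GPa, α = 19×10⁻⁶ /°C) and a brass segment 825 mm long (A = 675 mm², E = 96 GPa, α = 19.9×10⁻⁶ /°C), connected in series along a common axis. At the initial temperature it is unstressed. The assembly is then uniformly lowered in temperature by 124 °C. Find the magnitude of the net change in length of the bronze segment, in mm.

|ΔL| ≈ 0.588 mm

Free thermal contraction of the whole bar: Σ αᵢΔT Lᵢ = 19×10⁻⁶×124×700 + 19.9×10⁻⁶×124×825 = 3.685 mm.
The rigid supports impose zero overall length change; the single axial force P common to all segments must satisfy P Σ Lᵢ/(AᵢEᵢ) = δ_free.
The series flexibility is Σ Lᵢ/(AᵢEᵢ) = 700/(1225×111×10³) + 825/(675×96×10³) = 1.788×10⁻⁵ mm/N.
P = 3.685 / 1.788×10⁻⁵ = 206100 N = 206.1 kN, tensile.
For the bronze segment, free thermal change = 19×10⁻⁶×124×700 = 1.649 mm and elastic change from P = 206100×700/(1225×111×10³) = 1.061 mm; these oppose, so the net change is 0.588 mm (segment shortens).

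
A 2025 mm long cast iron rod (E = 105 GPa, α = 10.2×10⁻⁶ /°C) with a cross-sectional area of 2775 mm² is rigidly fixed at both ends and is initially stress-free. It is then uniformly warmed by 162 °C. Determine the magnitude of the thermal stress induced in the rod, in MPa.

Because both ends are immovable the net strain is zero, and the suppressed thermal strain is αΔT = 10.2×10⁻⁶ × 162 = 1652.4×10⁻⁶.
The stress required to suppress this strain is σ = Eε = 105×10³ × 1652.4×10⁻⁶ = 173.5 MPa, compressive since the rod is trying to expand.

σ ≈ 174 MPa (compressive)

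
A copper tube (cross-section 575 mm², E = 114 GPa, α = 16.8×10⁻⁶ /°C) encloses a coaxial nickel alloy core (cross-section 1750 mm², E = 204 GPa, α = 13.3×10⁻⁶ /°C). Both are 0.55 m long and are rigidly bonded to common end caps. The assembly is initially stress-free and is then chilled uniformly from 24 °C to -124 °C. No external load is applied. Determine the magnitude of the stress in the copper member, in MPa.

σ ≈ 49.9 MPa (tensile)

Equilibrium of a rigid end plate with no external load gives equal and opposite internal forces ±P in the two members. Since α_{copper} > α_{nickel alloy}, cooling drives the copper into tension and the nickel alloy into compression.
Equating the net (thermal + elastic) strains gives |α₁ − α₂|·ΔT = P·[1/(A₁E₁) + 1/(A₂E₂)].
|α₁ − α₂|·ΔT = 3.5×10⁻⁶ × 148 = 0.000518.
1/(A₁E₁) + 1/(A₂E₂) = 1/(575×114×10³) + 1/(1750×204×10³) = 1.806×10⁻⁸ N⁻¹.
So P = 0.000518 / 1.806×10⁻⁸ = 28.69 kN.
σ_{copper} = P/A₁ = 28690/575 = 49.89 MPa, tensile.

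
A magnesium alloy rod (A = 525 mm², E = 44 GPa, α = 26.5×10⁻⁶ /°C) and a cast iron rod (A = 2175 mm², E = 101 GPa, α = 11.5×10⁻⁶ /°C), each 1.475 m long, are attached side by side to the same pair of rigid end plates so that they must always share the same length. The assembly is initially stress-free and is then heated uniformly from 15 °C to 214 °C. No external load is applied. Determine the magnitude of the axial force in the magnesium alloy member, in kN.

Both members must finish at the same length. With the larger α, the magnesium alloy tends to over-expand; the plates restrain it, putting the magnesium alloy in compression and the cast iron in tension. With no external load the two internal forces are equal and opposite, magnitude P.
Equating the net (thermal + elastic) strains gives |α₁ − α₂|·ΔT = P·[1/(A₁E₁) + 1/(A₂E₂)].
|α₁ − α₂|·ΔT = 15×10⁻⁶ × 199 = 0.002985.
1/(A₁E₁) + 1/(A₂E₂) = 1/(525×44×10³) + 1/(2175×101×10³) = 4.784×10⁻⁸ N⁻¹.
So P = 0.002985 / 4.784×10⁻⁸ = 62.39 kN.

P ≈ 62.4 kN (compressive in the magnesium alloy)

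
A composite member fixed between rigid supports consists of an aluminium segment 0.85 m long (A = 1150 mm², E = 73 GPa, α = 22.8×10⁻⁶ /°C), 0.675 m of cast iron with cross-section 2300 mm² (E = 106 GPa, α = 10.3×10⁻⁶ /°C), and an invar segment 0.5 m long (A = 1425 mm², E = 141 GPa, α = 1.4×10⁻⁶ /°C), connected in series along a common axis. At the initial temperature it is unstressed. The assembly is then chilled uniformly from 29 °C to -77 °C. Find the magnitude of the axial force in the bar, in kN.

If the supports were absent, the total length change would be Σ αᵢΔT Lᵢ = 22.8×10⁻⁶×106×850 + 10.3×10⁻⁶×106×675 + 1.4×10⁻⁶×106×500 = 2.865 mm.
The rigid supports impose zero overall length change; the single axial force P common to all segments must satisfy P Σ Lᵢ/(AᵢEᵢ) = δ_free.
The series flexibility is Σ Lᵢ/(AᵢEᵢ) = 850/(1150×73×10³) + 675/(2300×106×10³) + 500/(1425×141×10³) = 1.538×10⁻⁵ mm/N.
Hence P = δ_free / Σ(L/AE) = 2.865/1.538×10⁻⁵ = 186.3 kN (tensile).

P ≈ 186 kN (tensile)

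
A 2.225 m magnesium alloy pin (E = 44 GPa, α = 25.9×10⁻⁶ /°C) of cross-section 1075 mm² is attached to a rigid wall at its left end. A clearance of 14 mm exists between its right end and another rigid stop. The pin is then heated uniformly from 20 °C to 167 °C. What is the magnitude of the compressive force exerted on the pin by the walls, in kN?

P ≈ 0 kN

If the wall were absent the pin would grow by αΔT L = 25.9×10⁻⁶ × 147 × 2225 = 8.471 mm.
Since δ_free = 8.47 mm is less than the 14 mm gap, the pin never touches the wall. No axial force develops.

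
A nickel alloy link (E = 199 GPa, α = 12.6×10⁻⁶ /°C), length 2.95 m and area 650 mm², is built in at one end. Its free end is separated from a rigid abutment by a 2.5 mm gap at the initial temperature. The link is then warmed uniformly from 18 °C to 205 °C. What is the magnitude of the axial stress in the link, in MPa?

σ ≈ 300 MPa (compressive)

If the wall were absent the link would grow by αΔT L = 12.6×10⁻⁶ × 187 × 2950 = 6.951 mm.
The gap closes (δ_free > 2.5 mm) and the wall then resists a further 6.951 − 2.5 = 4.451 mm of expansion.
That suppressed elongation corresponds to σ = E·Δ/L = 199×10³ × 4.451/2950 = 300.2 MPa.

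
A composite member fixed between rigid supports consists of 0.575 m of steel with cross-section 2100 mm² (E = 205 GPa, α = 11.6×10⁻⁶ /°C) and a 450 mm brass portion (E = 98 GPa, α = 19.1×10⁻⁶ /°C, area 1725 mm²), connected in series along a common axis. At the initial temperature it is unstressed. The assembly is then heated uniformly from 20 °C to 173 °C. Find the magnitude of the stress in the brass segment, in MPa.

If the supports were absent, the total length change would be Σ αᵢΔT Lᵢ = 11.6×10⁻⁶×153×575 + 19.1×10⁻⁶×153×450 = 2.336 mm.
The walls prevent any net length change, so an axial force P (same in every segment) develops. Compatibility: P · Σ Lᵢ/(AᵢEᵢ) = δ_free.
Σ Lᵢ/(AᵢEᵢ) = 575/(2100×205×10³) + 450/(1725×98×10³) = 3.998×10⁻⁶ mm/N.
Hence P = δ_free / Σ(L/AE) = 2.336/3.998×10⁻⁶ = 584.2 kN (compressive).
σ_{brass} = P / A = 584200 / 1725 = 338.7 MPa.

σ ≈ 339 MPa (compressive)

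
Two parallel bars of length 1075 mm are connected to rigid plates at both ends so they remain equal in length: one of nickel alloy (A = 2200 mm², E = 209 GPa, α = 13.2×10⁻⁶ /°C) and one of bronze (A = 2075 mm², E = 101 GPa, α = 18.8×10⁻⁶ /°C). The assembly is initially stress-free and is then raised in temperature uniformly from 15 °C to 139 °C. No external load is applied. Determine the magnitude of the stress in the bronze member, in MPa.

σ ≈ 48.2 MPa (compressive)

Equilibrium of a rigid end plate with no external load gives equal and opposite internal forces ±P in the two members. Since α_{bronze} > α_{nickel alloy}, heating drives the bronze into compression and the nickel alloy into tension.
Compatibility of the two members (thermal + elastic change equal): (α₁ − α₂)ΔT = P·[1/(A₁E₁) + 1/(A₂E₂)].
|α₁ − α₂|·ΔT = 5.6×10⁻⁶ × 124 = 0.0006944.
1/(A₁E₁) + 1/(A₂E₂) = 1/(2200×209×10³) + 1/(2075×101×10³) = 6.946×10⁻⁹ N⁻¹.
P = 0.0006944 / 6.946×10⁻⁹ = 99970 N = 99.97 kN.
σ_{bronze} = P/A₂ = 99970/2075 = 48.18 MPa, compressive.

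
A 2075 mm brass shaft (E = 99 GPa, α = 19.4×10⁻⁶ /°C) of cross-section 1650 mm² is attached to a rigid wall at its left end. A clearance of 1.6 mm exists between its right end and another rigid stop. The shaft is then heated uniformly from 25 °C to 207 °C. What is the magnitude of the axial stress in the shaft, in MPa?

Free thermal elongation = αΔT L = 19.4×10⁻⁶ × 182 × 2075 = 7.326 mm.
After closing the 1.6 mm clearance, 7.326 − 1.6 = 5.726 mm of expansion remains to be suppressed by the wall.
So σ = E(δ_free − g)/L = 99×10³ × 5.726/2075 = 273.2 MPa.

σ ≈ 273 MPa (compressive)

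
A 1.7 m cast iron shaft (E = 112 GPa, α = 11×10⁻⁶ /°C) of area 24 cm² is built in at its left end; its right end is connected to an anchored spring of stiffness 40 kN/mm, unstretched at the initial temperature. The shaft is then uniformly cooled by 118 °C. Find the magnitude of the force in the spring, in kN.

Free thermal contraction: δ_free = αΔT L = 11×10⁻⁶ × 118 × 1700 = 2.207 mm.
Let P be the tensile force in the spring. The shaft extends elastically by PL/(AE) and the spring stretches by P/k; together these equal δ_free.
P [ L/(AE) + 1/k ] = δ_free → P [ 1700/(2400×112×10³) + 1/(40×10³) ] = 2.207.
P = 2.207 / 3.132×10⁻⁵ = 70440 N.

P ≈ 70.4 kN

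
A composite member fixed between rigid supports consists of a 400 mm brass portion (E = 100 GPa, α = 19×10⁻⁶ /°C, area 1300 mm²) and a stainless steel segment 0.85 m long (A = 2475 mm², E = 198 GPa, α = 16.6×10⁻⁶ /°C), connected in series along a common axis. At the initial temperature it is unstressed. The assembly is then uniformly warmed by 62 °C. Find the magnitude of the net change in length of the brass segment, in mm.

|ΔL| ≈ 0.39 mm

Free thermal expansion of the whole bar: Σ αᵢΔT Lᵢ = 19×10⁻⁶×62×400 + 16.6×10⁻⁶×62×850 = 1.346 mm.
Since the ends are fixed, an axial force P builds up, equal in every segment, with P · Σ Lᵢ/(AᵢEᵢ) = δ_free.
The series flexibility is Σ Lᵢ/(AᵢEᵢ) = 400/(1300×100×10³) + 850/(2475×198×10³) = 4.811×10⁻⁶ mm/N.
Hence P = δ_free / Σ(L/AE) = 1.346/4.811×10⁻⁶ = 279.8 kN (compressive).
For the brass segment, free thermal change = 19×10⁻⁶×62×400 = 0.4712 mm and elastic change from P = 279800×400/(1300×100×10³) = 0.8608 mm; these oppose, so the net change is 0.39 mm (segment shortens).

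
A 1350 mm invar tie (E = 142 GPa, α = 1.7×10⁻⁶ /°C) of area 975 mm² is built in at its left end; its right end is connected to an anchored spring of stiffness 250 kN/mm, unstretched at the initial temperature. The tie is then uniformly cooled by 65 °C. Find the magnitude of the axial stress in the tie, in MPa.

Free thermal contraction: δ_free = αΔT L = 1.7×10⁻⁶ × 65 × 1350 = 0.1492 mm.
Let P be the tensile force in the spring. The tie extends elastically by PL/(AE) and the spring stretches by P/k; together these equal δ_free.
So P = δ_free / [L/(AE) + 1/k] = 0.1492 / [ 1350/(975×142×10³) + 1/(250×10³) ].
P = 0.1492 / 1.375×10⁻⁵ = 10850 N.
σ = P/A = 10850/975 = 11.13 MPa.

σ ≈ 11.1 MPa (tensile)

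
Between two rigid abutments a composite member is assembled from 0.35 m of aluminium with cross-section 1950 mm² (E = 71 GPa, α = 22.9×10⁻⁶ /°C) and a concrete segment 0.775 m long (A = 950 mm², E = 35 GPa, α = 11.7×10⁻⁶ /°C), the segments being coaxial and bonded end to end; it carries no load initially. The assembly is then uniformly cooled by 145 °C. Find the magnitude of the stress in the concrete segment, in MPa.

σ ≈ 101 MPa (tensile)

With the walls removed the bar would change length by δ_free = Σ αᵢΔT Lᵢ = 22.9×10⁻⁶×145×350 + 11.7×10⁻⁶×145×775 = 2.477 mm.
The walls prevent any net length change, so an axial force P (same in every segment) develops. Compatibility: P · Σ Lᵢ/(AᵢEᵢ) = δ_free.
Σ Lᵢ/(AᵢEᵢ) = 350/(1950×71×10³) + 775/(950×35×10³) = 2.584×10⁻⁵ mm/N.
So P = 2.477 / 2.584×10⁻⁵ = 95.87 kN, tensile.
σ_{concrete} = P / A = 95870 / 950 = 100.9 MPa.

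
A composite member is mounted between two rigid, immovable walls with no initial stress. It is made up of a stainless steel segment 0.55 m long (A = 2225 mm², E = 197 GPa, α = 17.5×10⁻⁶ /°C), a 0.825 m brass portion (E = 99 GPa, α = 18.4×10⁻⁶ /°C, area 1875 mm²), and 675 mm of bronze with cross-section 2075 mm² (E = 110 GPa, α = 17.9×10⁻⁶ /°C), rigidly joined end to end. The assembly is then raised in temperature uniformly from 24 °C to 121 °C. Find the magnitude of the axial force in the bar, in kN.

P ≈ 413 kN (compressive)

If the supports were absent, the total length change would be Σ αᵢΔT Lᵢ = 17.5×10⁻⁶×97×550 + 18.4×10⁻⁶×97×825 + 17.9×10⁻⁶×97×675 = 3.578 mm.
The walls prevent any net length change, so an axial force P (same in every segment) develops. Compatibility: P · Σ Lᵢ/(AᵢEᵢ) = δ_free.
Σ Lᵢ/(AᵢEᵢ) = 550/(2225×197×10³) + 825/(1875×99×10³) + 675/(2075×110×10³) = 8.657×10⁻⁶ mm/N.
Hence P = δ_free / Σ(L/AE) = 3.578/8.657×10⁻⁶ = 413.3 kN (compressive).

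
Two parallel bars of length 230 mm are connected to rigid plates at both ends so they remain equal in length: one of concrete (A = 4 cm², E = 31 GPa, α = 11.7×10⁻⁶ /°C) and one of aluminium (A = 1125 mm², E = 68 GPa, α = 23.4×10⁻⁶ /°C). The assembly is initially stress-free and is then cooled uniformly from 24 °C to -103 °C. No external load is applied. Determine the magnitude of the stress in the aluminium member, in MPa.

σ ≈ 14.1 MPa (tensile)

The aluminium has the larger α, so on cooling it would change length more than the concrete if both were free. The rigid plates force a common final length, so the aluminium is put into tension and the concrete into compression, with equal and opposite forces P (no external load).
Equating the net (thermal + elastic) strains gives |α₁ − α₂|·ΔT = P·[1/(A₁E₁) + 1/(A₂E₂)].
|α₁ − α₂|·ΔT = 11.7×10⁻⁶ × 127 = 0.001486.
1/(A₁E₁) + 1/(A₂E₂) = 1/(400×31×10³) + 1/(1125×68×10³) = 9.372×10⁻⁸ N⁻¹.
So P = 0.001486 / 9.372×10⁻⁸ = 15.86 kN.
σ_{aluminium} = P/A₂ = 15860/1125 = 14.09 MPa, tensile.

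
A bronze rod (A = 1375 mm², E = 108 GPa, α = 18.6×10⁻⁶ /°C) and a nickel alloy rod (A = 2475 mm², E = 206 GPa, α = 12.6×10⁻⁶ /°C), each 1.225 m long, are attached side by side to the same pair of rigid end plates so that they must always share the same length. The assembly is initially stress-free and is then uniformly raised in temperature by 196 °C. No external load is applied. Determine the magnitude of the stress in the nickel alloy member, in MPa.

σ ≈ 54.6 MPa (tensile)

The bronze has the larger α, so on heating it would change length more than the nickel alloy if both were free. The rigid plates force a common final length, so the bronze is put into compression and the nickel alloy into tension, with equal and opposite forces P (no external load).
Compatibility of the two members (thermal + elastic change equal): (α₁ − α₂)ΔT = P·[1/(A₁E₁) + 1/(A₂E₂)].
|α₁ − α₂|·ΔT = 6×10⁻⁶ × 196 = 0.001176.
1/(A₁E₁) + 1/(A₂E₂) = 1/(1375×108×10³) + 1/(2475×206×10³) = 8.695×10⁻⁹ N⁻¹.
So P = 0.001176 / 8.695×10⁻⁹ = 135.2 kN.
σ_{nickel alloy} = P/A₂ = 135200/2475 = 54.64 MPa, tensile.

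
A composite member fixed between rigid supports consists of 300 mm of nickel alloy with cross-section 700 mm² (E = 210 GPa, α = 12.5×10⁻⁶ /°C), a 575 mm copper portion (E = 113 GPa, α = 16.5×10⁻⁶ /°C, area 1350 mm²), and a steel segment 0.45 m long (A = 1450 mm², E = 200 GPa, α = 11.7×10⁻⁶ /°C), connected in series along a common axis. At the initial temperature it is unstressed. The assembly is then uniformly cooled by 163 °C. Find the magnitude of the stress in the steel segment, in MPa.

σ ≈ 283 MPa (tensile)

With the walls removed the bar would change length by δ_free = Σ αᵢΔT Lᵢ = 12.5×10⁻⁶×163×300 + 16.5×10⁻⁶×163×575 + 11.7×10⁻⁶×163×450 = 3.016 mm.
The walls prevent any net length change, so an axial force P (same in every segment) develops. Compatibility: P · Σ Lᵢ/(AᵢEᵢ) = δ_free.
Σ Lᵢ/(AᵢEᵢ) = 300/(700×210×10³) + 575/(1350×113×10³) + 450/(1450×200×10³) = 7.362×10⁻⁶ mm/N.
Hence P = δ_free / Σ(L/AE) = 3.016/7.362×10⁻⁶ = 409.7 kN (tensile).
σ_{steel} = P / A = 409700 / 1450 = 282.5 MPa.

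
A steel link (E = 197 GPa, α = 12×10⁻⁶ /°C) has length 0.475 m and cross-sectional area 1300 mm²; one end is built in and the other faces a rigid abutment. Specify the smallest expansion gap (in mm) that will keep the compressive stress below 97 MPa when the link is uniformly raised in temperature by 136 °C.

With no wall the link would lengthen by αΔT L = 12×10⁻⁶ × 136 × 475 = 0.7752 mm.
A stress of 97 MPa corresponds to the wall pushing the link back by σL/E = 97×475/(197×10³) = 0.2339 mm.
The gap must absorb the remainder: g_min = 0.7752 − 0.2339 = 0.5413 mm.

g ≈ 0.541 mm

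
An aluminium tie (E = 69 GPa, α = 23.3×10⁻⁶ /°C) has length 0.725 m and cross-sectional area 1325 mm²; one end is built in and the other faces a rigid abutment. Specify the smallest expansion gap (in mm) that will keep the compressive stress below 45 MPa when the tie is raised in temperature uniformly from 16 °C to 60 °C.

With no wall the tie would lengthen by αΔT L = 23.3×10⁻⁶ × 44 × 725 = 0.7433 mm.
A stress of 45 MPa corresponds to the wall pushing the tie back by σL/E = 45×725/(69×10³) = 0.4728 mm.
The gap must absorb the remainder: g_min = 0.7433 − 0.4728 = 0.2704 mm.

g ≈ 0.27 mm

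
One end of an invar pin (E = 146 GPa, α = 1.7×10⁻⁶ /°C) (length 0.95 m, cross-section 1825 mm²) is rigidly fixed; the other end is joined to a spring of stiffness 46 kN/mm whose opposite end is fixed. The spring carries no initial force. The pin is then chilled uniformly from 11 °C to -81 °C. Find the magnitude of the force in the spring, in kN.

P ≈ 5.87 kN

If the spring were absent the pin would shorten by αΔT L = 1.7×10⁻⁶ × 92 × 950 = 0.1486 mm.
Let P be the tensile force in the spring. The pin extends elastically by PL/(AE) and the spring stretches by P/k; together these equal δ_free.
P [ L/(AE) + 1/k ] = δ_free → P [ 950/(1825×146×10³) + 1/(46×10³) ] = 0.1486.
P = 0.1486 / 2.53×10⁻⁵ = 5872 N.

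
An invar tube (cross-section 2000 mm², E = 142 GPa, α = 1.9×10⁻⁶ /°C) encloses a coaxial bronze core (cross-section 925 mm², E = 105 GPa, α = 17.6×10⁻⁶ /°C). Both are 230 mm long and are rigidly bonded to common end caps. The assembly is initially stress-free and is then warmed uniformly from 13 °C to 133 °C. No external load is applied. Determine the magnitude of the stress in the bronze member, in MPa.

Equilibrium of a rigid end plate with no external load gives equal and opposite internal forces ±P in the two members. Since α_{bronze} > α_{invar}, heating drives the bronze into compression and the invar into tension.
Equating the net (thermal + elastic) strains gives |α₁ − α₂|·ΔT = P·[1/(A₁E₁) + 1/(A₂E₂)].
|α₁ − α₂|·ΔT = 15.7×10⁻⁶ × 120 = 0.001884.
1/(A₁E₁) + 1/(A₂E₂) = 1/(2000×142×10³) + 1/(925×105×10³) = 1.382×10⁻⁸ N⁻¹.
P = 0.001884 / 1.382×10⁻⁸ = 136400 N = 136.4 kN.
σ_{bronze} = P/A₂ = 136400/925 = 147.4 MPa, compressive.

σ ≈ 147 MPa (compressive)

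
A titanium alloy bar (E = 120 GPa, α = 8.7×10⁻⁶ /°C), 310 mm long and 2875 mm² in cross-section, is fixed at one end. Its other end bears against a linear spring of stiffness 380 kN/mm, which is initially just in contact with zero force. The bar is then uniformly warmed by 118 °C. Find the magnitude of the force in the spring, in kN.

P ≈ 90.2 kN

Free thermal expansion: δ_free = αΔT L = 8.7×10⁻⁶ × 118 × 310 = 0.3182 mm.
With a force P in the spring, the elastic change of the bar is PL/(AE) and that of the spring is P/k; compatibility requires their sum to equal δ_free.
P [ L/(AE) + 1/k ] = δ_free → P [ 310/(2875×120×10³) + 1/(380×10³) ] = 0.3182.
P = 0.3182 / 3.53×10⁻⁶ = 90150 N.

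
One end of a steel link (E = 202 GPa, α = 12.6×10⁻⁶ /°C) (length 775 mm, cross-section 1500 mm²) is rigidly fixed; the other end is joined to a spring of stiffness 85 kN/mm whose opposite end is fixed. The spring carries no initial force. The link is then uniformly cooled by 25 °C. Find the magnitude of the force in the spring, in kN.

If the spring were absent the link would shorten by αΔT L = 12.6×10⁻⁶ × 25 × 775 = 0.2441 mm.
Let P be the tensile force in the spring. The link extends elastically by PL/(AE) and the spring stretches by P/k; together these equal δ_free.
So P = δ_free / [L/(AE) + 1/k] = 0.2441 / [ 775/(1500×202×10³) + 1/(85×10³) ].
P = 0.2441 / 1.432×10⁻⁵ = 17040 N.

P ≈ 17 kN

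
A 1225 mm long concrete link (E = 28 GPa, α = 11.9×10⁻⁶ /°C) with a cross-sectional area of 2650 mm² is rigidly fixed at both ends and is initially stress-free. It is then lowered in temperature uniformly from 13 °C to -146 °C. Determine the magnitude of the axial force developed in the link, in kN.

Full restraint means ε = 0, so the stress is σ = EαΔT = 28×10³ × 11.9×10⁻⁶ × 159 = 52.98 MPa.
Axial force P = σA = 52.98 × 2650 = 140400 N = 140.4 kN, tensile.

P ≈ 140 kN (tensile)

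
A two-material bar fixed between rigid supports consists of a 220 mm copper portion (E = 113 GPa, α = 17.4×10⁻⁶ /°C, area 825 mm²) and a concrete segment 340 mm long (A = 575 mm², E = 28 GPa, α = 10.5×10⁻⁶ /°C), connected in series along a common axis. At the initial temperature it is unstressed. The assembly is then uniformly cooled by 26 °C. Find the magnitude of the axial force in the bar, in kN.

P ≈ 8.19 kN (tensile)

With the walls removed the bar would change length by δ_free = Σ αᵢΔT Lᵢ = 17.4×10⁻⁶×26×220 + 10.5×10⁻⁶×26×340 = 0.1923 mm.
The walls prevent any net length change, so an axial force P (same in every segment) develops. Compatibility: P · Σ Lᵢ/(AᵢEᵢ) = δ_free.
Σ Lᵢ/(AᵢEᵢ) = 220/(825×113×10³) + 340/(575×28×10³) = 2.348×10⁻⁵ mm/N.
Hence P = δ_free / Σ(L/AE) = 0.1923/2.348×10⁻⁵ = 8.193 kN (tensile).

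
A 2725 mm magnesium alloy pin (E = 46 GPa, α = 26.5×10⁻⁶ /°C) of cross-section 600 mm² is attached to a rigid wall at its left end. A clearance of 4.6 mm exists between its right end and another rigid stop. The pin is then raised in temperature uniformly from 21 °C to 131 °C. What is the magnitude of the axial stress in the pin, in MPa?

If the wall were absent the pin would grow by αΔT L = 26.5×10⁻⁶ × 110 × 2725 = 7.943 mm.
This exceeds the 4.6 mm gap, so the wall pushes back. The portion of expansion that must be recovered elastically is δ_free − gap = 7.943 − 4.6 = 3.343 mm.
That suppressed elongation corresponds to σ = E·Δ/L = 46×10³ × 3.343/2725 = 56.44 MPa.

σ ≈ 56.4 MPa (compressive)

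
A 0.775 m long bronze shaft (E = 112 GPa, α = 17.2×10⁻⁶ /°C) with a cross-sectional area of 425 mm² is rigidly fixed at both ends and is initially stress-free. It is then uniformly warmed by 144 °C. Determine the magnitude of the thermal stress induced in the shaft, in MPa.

σ ≈ 277 MPa (compressive)

The supports are rigid, so the total axial strain is zero. The restrained thermal strain is ε = αΔT = 17.2×10⁻⁶ × 144 = 2476.8×10⁻⁶.
The stress required to suppress this strain is σ = Eε = 112×10³ × 2476.8×10⁻⁶ = 277.4 MPa, compressive since the shaft is trying to expand.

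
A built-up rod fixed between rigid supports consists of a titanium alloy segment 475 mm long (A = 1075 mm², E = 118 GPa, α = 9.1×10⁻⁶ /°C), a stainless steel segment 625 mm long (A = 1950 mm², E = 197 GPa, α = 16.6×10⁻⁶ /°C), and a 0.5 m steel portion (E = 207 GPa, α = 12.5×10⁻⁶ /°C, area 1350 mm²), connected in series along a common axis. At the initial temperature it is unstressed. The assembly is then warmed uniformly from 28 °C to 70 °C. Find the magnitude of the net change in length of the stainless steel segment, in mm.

Free thermal expansion of the whole bar: Σ αᵢΔT Lᵢ = 9.1×10⁻⁶×42×475 + 16.6×10⁻⁶×42×625 + 12.5×10⁻⁶×42×500 = 0.8798 mm.
The walls prevent any net length change, so an axial force P (same in every segment) develops. Compatibility: P · Σ Lᵢ/(AᵢEᵢ) = δ_free.
The series flexibility is Σ Lᵢ/(AᵢEᵢ) = 475/(1075×118×10³) + 625/(1950×197×10³) + 500/(1350×207×10³) = 7.161×10⁻⁶ mm/N.
Hence P = δ_free / Σ(L/AE) = 0.8798/7.161×10⁻⁶ = 122.9 kN (compressive).
For the stainless steel segment, free thermal change = 16.6×10⁻⁶×42×625 = 0.4358 mm and elastic change from P = 122900×625/(1950×197×10³) = 0.1999 mm; these oppose, so the net change is 0.236 mm (segment lengthens).

|ΔL| ≈ 0.236 mm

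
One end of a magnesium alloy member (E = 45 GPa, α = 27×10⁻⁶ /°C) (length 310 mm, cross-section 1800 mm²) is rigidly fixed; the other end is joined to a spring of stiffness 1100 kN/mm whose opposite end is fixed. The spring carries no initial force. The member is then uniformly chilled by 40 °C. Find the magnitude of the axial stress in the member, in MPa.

σ ≈ 39.3 MPa (tensile)

If the spring were absent the member would shorten by αΔT L = 27×10⁻⁶ × 40 × 310 = 0.3348 mm.
With a force P in the spring, the elastic change of the member is PL/(AE) and that of the spring is P/k; compatibility requires their sum to equal δ_free.
So P = δ_free / [L/(AE) + 1/k] = 0.3348 / [ 310/(1800×45×10³) + 1/(1100×10³) ].
P = 0.3348 / 4.736×10⁻⁶ = 70690 N.
σ = P/A = 70690/1800 = 39.27 MPa.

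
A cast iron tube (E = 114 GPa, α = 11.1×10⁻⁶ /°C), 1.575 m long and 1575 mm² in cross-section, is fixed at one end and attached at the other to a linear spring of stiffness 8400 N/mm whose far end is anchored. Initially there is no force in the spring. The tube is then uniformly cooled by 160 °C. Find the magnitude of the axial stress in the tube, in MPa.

σ ≈ 13.9 MPa (tensile)

If the spring were absent the tube would shorten by αΔT L = 11.1×10⁻⁶ × 160 × 1575 = 2.797 mm.
Let P be the tensile force in the spring. The tube extends elastically by PL/(AE) and the spring stretches by P/k; together these equal δ_free.
So P = δ_free / [L/(AE) + 1/k] = 2.797 / [ 1575/(1575×114×10³) + 1/(8400) ].
P = 2.797 / 0.0001278 = 21880 N.
σ = P/A = 21880/1575 = 13.89 MPa.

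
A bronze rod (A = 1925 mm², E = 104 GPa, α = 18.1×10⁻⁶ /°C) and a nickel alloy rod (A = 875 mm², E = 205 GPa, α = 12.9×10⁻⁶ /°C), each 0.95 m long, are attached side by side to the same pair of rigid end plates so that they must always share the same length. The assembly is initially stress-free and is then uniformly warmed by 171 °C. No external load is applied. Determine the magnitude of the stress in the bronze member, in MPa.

σ ≈ 43.7 MPa (compressive)

Equilibrium of a rigid end plate with no external load gives equal and opposite internal forces ±P in the two members. Since α_{bronze} > α_{nickel alloy}, heating drives the bronze into compression and the nickel alloy into tension.
Equating the net (thermal + elastic) strains gives |α₁ − α₂|·ΔT = P·[1/(A₁E₁) + 1/(A₂E₂)].
|α₁ − α₂|·ΔT = 5.2×10⁻⁶ × 171 = 0.0008892.
1/(A₁E₁) + 1/(A₂E₂) = 1/(1925×104×10³) + 1/(875×205×10³) = 1.057×10⁻⁸ N⁻¹.
So P = 0.0008892 / 1.057×10⁻⁸ = 84.13 kN.
σ_{bronze} = P/A₁ = 84130/1925 = 43.7 MPa, compressive.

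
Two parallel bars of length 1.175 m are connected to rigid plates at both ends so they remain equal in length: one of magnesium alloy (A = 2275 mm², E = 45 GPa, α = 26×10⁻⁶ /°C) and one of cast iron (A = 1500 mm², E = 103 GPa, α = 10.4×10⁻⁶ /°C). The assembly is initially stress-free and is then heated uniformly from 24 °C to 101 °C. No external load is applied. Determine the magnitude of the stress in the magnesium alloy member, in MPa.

σ ≈ 32.5 MPa (compressive)

Equilibrium of a rigid end plate with no external load gives equal and opposite internal forces ±P in the two members. Since α_{magnesium alloy} > α_{cast iron}, heating drives the magnesium alloy into compression and the cast iron into tension.
Setting the final lengths equal and cancelling L: (α₁ − α₂)ΔT = P/(A₁E₁) + P/(A₂E₂).
|α₁ − α₂|·ΔT = 15.6×10⁻⁶ × 77 = 0.001201.
1/(A₁E₁) + 1/(A₂E₂) = 1/(2275×45×10³) + 1/(1500×103×10³) = 1.624×10⁻⁸ N⁻¹.
P = 0.001201 / 1.624×10⁻⁸ = 73960 N = 73.96 kN.
σ_{magnesium alloy} = P/A₁ = 73960/2275 = 32.51 MPa, compressive.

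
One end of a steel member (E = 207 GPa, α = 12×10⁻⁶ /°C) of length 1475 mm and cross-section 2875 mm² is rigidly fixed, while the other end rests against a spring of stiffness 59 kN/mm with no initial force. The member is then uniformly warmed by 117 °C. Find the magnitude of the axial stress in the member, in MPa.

σ ≈ 37.1 MPa (compressive)

The unrestrained thermal change is αΔT L = 12×10⁻⁶ × 117 × 1475 = 2.071 mm.
Let P be the compressive force at the spring. The member shortens elastically by PL/(AE) and the spring compresses by P/k; together these equal δ_free.
P [ L/(AE) + 1/k ] = δ_free → P [ 1475/(2875×207×10³) + 1/(59×10³) ] = 2.071.
P = 2.071 / 1.943×10⁻⁵ = 106600 N.
σ = P/A = 106600/2875 = 37.08 MPa.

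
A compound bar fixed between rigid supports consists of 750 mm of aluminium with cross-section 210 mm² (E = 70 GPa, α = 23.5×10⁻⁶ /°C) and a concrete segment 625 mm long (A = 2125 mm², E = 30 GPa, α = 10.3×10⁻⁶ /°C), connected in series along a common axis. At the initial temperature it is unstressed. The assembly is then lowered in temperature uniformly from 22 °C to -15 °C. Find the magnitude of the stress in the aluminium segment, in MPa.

σ ≈ 69.7 MPa (tensile)

With the walls removed the bar would change length by δ_free = Σ αᵢΔT Lᵢ = 23.5×10⁻⁶×37×750 + 10.3×10⁻⁶×37×625 = 0.8903 mm.
The rigid supports impose zero overall length change; the single axial force P common to all segments must satisfy P Σ Lᵢ/(AᵢEᵢ) = δ_free.
Σ Lᵢ/(AᵢEᵢ) = 750/(210×70×10³) + 625/(2125×30×10³) = 6.082×10⁻⁵ mm/N.
So P = 0.8903 / 6.082×10⁻⁵ = 14.64 kN, tensile.
σ_{aluminium} = P / A = 14640 / 210 = 69.7 MPa.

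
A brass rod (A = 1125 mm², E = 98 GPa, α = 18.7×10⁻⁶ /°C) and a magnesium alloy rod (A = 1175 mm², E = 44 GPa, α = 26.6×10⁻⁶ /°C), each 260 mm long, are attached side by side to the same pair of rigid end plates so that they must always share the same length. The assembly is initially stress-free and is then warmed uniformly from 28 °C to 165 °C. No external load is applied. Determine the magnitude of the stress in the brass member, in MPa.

σ ≈ 33.9 MPa (tensile)

Both members must finish at the same length. With the larger α, the magnesium alloy tends to over-expand; the plates restrain it, putting the magnesium alloy in compression and the brass in tension. With no external load the two internal forces are equal and opposite, magnitude P.
Compatibility of the two members (thermal + elastic change equal): (α₁ − α₂)ΔT = P·[1/(A₁E₁) + 1/(A₂E₂)].
|α₁ − α₂|·ΔT = 7.9×10⁻⁶ × 137 = 0.001082.
1/(A₁E₁) + 1/(A₂E₂) = 1/(1125×98×10³) + 1/(1175×44×10³) = 2.841×10⁻⁸ N⁻¹.
So P = 0.001082 / 2.841×10⁻⁸ = 38.09 kN.
σ_{brass} = P/A₁ = 38090/1125 = 33.86 MPa, tensile.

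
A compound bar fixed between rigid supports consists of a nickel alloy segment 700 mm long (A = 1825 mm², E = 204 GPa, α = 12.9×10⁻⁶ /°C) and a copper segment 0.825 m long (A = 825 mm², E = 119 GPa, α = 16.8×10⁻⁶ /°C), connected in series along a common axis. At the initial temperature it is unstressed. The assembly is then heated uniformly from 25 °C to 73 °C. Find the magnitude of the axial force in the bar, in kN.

P ≈ 107 kN (compressive)

With the walls removed the bar would change length by δ_free = Σ αᵢΔT Lᵢ = 12.9×10⁻⁶×48×700 + 16.8×10⁻⁶×48×825 = 1.099 mm.
The rigid supports impose zero overall length change; the single axial force P common to all segments must satisfy P Σ Lᵢ/(AᵢEᵢ) = δ_free.
The series flexibility is Σ Lᵢ/(AᵢEᵢ) = 700/(1825×204×10³) + 825/(825×119×10³) = 1.028×10⁻⁵ mm/N.
P = 1.099 / 1.028×10⁻⁵ = 106800 N = 106.8 kN, compressive.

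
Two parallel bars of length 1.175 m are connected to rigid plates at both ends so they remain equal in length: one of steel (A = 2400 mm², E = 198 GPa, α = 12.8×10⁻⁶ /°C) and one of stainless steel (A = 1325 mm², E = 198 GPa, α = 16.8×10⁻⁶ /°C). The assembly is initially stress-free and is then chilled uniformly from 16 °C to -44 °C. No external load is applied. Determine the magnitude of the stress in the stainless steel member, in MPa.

Both members must finish at the same length. With the larger α, the stainless steel tends to over-contract; the plates restrain it, putting the stainless steel in tension and the steel in compression. With no external load the two internal forces are equal and opposite, magnitude P.
Equating the net (thermal + elastic) strains gives |α₁ − α₂|·ΔT = P·[1/(A₁E₁) + 1/(A₂E₂)].
|α₁ − α₂|·ΔT = 4×10⁻⁶ × 60 = 0.00024.
1/(A₁E₁) + 1/(A₂E₂) = 1/(2400×198×10³) + 1/(1325×198×10³) = 5.916×10⁻⁹ N⁻¹.
So P = 0.00024 / 5.916×10⁻⁹ = 40.57 kN.
σ_{stainless steel} = P/A₂ = 40570/1325 = 30.62 MPa, tensile.

σ ≈ 30.6 MPa (tensile)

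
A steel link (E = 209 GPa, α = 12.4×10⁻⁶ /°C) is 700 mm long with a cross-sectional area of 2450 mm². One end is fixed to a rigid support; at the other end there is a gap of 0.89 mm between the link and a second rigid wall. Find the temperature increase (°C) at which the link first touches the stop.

ΔT ≈ 103 °C

Contact occurs when the free expansion equals the gap: αΔT L = 0.89 mm.
So ΔT = g/(αL) = 0.89/(12.4×10⁻⁶ × 700) = 102.5 °C.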